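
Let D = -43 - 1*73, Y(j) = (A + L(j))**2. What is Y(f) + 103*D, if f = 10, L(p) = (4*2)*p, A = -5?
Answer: -6323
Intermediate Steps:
L(p) = 8*p
Y(j) = (-5 + 8*j)**2
D = -116 (D = -43 - 73 = -116)
Y(f) + 103*D = (-5 + 8*10)**2 + 103*(-116) = (-5 + 80)**2 - 11948 = 75**2 - 11948 = 5625 - 11948 = -6323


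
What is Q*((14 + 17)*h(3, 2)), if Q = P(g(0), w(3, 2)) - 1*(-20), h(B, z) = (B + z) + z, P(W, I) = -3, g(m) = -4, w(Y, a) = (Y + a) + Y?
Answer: 3689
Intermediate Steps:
w(Y, a) = a + 2*Y
h(B, z) = B + 2*z
Q = 17 (Q = -3 - 1*(-20) = -3 + 20 = 17)
Q*((14 + 17)*h(3, 2)) = 17*((14 + 17)*(3 + 2*2)) = 17*(31*(3 + 4)) = 17*(31*7) = 17*217 = 3689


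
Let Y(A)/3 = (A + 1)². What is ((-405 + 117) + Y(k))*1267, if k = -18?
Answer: 733593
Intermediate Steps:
Y(A) = 3*(1 + A)² (Y(A) = 3*(A + 1)² = 3*(1 + A)²)
((-405 + 117) + Y(k))*1267 = ((-405 + 117) + 3*(1 - 18)²)*1267 = (-288 + 3*(-17)²)*1267 = (-288 + 3*289)*1267 = (-288 + 867)*1267 = 579*1267 = 733593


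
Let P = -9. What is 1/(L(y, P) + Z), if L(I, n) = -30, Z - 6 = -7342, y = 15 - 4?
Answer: -1/7366 ≈ -0.00013576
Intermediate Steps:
y = 11
Z = -7336 (Z = 6 - 7342 = -7336)
1/(L(y, P) + Z) = 1/(-30 - 7336) = 1/(-7366) = -1/7366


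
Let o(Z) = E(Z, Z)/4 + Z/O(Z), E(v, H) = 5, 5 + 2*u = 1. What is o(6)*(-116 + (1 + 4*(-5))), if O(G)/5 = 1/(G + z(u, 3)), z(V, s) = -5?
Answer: -1323/4 ≈ -330.75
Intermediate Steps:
u = -2 (u = -5/2 + (½)*1 = -5/2 + ½ = -2)
O(G) = 5/(-5 + G) (O(G) = 5/(G - 5) = 5/(-5 + G))
o(Z) = 5/4 + Z*(-1 + Z/5) (o(Z) = 5/4 + Z/((5/(-5 + Z))) = 5*(¼) + Z*(-1 + Z/5) = 5/4 + Z*(-1 + Z/5))
o(6)*(-116 + (1 + 4*(-5))) = (5/4 + (⅕)*6*(-5 + 6))*(-116 + (1 + 4*(-5))) = (5/4 + (⅕)*6*1)*(-116 + (1 - 20)) = (5/4 + 6/5)*(-116 - 19) = (49/20)*(-135) = -1323/4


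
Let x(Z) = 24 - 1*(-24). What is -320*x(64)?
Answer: -15360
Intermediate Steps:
x(Z) = 48 (x(Z) = 24 + 24 = 48)
-320*x(64) = -320*48 = -15360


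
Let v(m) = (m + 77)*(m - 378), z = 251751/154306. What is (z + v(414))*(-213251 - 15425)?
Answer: -311887149635166/77153 ≈ -4.0424e+9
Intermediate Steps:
z = 251751/154306 (z = 251751*(1/154306) = 251751/154306 ≈ 1.6315)
v(m) = (-378 + m)*(77 + m) (v(m) = (77 + m)*(-378 + m) = (-378 + m)*(77 + m))
(z + v(414))*(-213251 - 15425) = (251751/154306 + (-29106 + 414² - 301*414))*(-213251 - 15425) = (251751/154306 + (-29106 + 171396 - 124614))*(-228676) = (251751/154306 + 17676)*(-228676) = (2727764607/154306)*(-228676) = -311887149635166/77153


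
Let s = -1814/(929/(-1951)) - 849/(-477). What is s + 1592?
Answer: 798137945/147711 ≈ 5403.4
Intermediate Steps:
s = 562982033/147711 (s = -1814/(929*(-1/1951)) - 849*(-1/477) = -1814/(-929/1951) + 283/159 = -1814*(-1951/929) + 283/159 = 3539114/929 + 283/159 = 562982033/147711 ≈ 3811.4)
s + 1592 = 562982033/147711 + 1592 = 798137945/147711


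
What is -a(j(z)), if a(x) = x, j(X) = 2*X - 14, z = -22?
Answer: 58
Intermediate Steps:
j(X) = -14 + 2*X
-a(j(z)) = -(-14 + 2*(-22)) = -(-14 - 44) = -1*(-58) = 58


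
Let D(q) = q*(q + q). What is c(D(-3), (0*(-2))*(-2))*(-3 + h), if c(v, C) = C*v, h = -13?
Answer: 0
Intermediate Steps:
D(q) = 2*q² (D(q) = q*(2*q) = 2*q²)
c(D(-3), (0*(-2))*(-2))*(-3 + h) = (((0*(-2))*(-2))*(2*(-3)²))*(-3 - 13) = ((0*(-2))*(2*9))*(-16) = (0*18)*(-16) = 0*(-16) = 0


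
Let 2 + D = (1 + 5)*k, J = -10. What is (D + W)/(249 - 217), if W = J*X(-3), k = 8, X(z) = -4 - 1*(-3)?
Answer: 7/4 ≈ 1.7500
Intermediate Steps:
X(z) = -1 (X(z) = -4 + 3 = -1)
D = 46 (D = -2 + (1 + 5)*8 = -2 + 6*8 = -2 + 48 = 46)
W = 10 (W = -10*(-1) = 10)
(D + W)/(249 - 217) = (46 + 10)/(249 - 217) = 56/32 = 56*(1/32) = 7/4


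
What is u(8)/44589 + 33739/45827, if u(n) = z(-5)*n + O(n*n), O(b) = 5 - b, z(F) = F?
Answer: 499950466/681126701 ≈ 0.73400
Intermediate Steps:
u(n) = 5 - n² - 5*n (u(n) = -5*n + (5 - n*n) = -5*n + (5 - n²) = 5 - n² - 5*n)
u(8)/44589 + 33739/45827 = (5 - 1*8² - 5*8)/44589 + 33739/45827 = (5 - 1*64 - 40)*(1/44589) + 33739*(1/45827) = (5 - 64 - 40)*(1/44589) + 33739/45827 = -99*1/44589 + 33739/45827 = -33/14863 + 33739/45827 = 499950466/681126701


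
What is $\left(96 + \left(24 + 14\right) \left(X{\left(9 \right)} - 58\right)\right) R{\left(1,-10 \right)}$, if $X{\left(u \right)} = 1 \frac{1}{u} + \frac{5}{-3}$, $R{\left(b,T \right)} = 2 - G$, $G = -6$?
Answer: $- \frac{156032}{9} \approx -17337.0$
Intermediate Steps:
$R{\left(b,T \right)} = 8$ ($R{\left(b,T \right)} = 2 - -6 = 2 + 6 = 8$)
$X{\left(u \right)} = - \frac{5}{3} + \frac{1}{u}$ ($X{\left(u \right)} = \frac{1}{u} + 5 \left(- \frac{1}{3}\right) = \frac{1}{u} - \frac{5}{3} = - \frac{5}{3} + \frac{1}{u}$)
$\left(96 + \left(24 + 14\right) \left(X{\left(9 \right)} - 58\right)\right) R{\left(1,-10 \right)} = \left(96 + \left(24 + 14\right) \left(\left(- \frac{5}{3} + \frac{1}{9}\right) - 58\right)\right) 8 = \left(96 + 38 \left(\left(- \frac{5}{3} + \frac{1}{9}\right) - 58\right)\right) 8 = \left(96 + 38 \left(- \frac{14}{9} - 58\right)\right) 8 = \left(96 + 38 \left(- \frac{536}{9}\right)\right) 8 = \left(96 - \frac{20368}{9}\right) 8 = \left(- \frac{19504}{9}\right) 8 = - \frac{156032}{9}$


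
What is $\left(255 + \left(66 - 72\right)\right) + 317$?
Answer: $566$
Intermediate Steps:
$\left(255 + \left(66 - 72\right)\right) + 317 = \left(255 - 6\right) + 317 = 249 + 317 = 566$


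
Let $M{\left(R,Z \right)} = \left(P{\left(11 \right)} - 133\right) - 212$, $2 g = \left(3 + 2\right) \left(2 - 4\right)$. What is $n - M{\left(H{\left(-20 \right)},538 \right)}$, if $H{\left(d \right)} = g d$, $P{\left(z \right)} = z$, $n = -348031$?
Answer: $-347697$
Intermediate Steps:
$g = -5$ ($g = \frac{\left(3 + 2\right) \left(2 - 4\right)}{2} = \frac{5 \left(-2\right)}{2} = \frac{1}{2} \left(-10\right) = -5$)
$H{\left(d \right)} = - 5 d$
$M{\left(R,Z \right)} = -334$ ($M{\left(R,Z \right)} = \left(11 - 133\right) - 212 = -122 - 212 = -334$)
$n - M{\left(H{\left(-20 \right)},538 \right)} = -348031 - -334 = -348031 + 334 = -347697$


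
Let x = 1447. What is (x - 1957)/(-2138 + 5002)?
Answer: -255/1432 ≈ -0.17807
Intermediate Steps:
(x - 1957)/(-2138 + 5002) = (1447 - 1957)/(-2138 + 5002) = -510/2864 = -510*1/2864 = -255/1432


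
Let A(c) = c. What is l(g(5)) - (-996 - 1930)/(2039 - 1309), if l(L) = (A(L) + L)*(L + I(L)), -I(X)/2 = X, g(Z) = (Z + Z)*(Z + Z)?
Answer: -7298537/365 ≈ -19996.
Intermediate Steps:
g(Z) = 4*Z**2 (g(Z) = (2*Z)*(2*Z) = 4*Z**2)
I(X) = -2*X
l(L) = -2*L**2 (l(L) = (L + L)*(L - 2*L) = (2*L)*(-L) = -2*L**2)
l(g(5)) - (-996 - 1930)/(2039 - 1309) = -2*(4*5**2)**2 - (-996 - 1930)/(2039 - 1309) = -2*(4*25)**2 - (-2926)/730 = -2*100**2 - (-2926)/730 = -2*10000 - 1*(-1463/365) = -20000 + 1463/365 = -7298537/365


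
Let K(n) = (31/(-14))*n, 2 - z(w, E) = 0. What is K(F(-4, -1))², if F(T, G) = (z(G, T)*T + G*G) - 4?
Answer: 116281/196 ≈ 593.27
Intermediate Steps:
z(w, E) = 2 (z(w, E) = 2 - 1*0 = 2 + 0 = 2)
F(T, G) = -4 + G² + 2*T (F(T, G) = (2*T + G*G) - 4 = (2*T + G²) - 4 = (G² + 2*T) - 4 = -4 + G² + 2*T)
K(n) = -31*n/14 (K(n) = (31*(-1/14))*n = -31*n/14)
K(F(-4, -1))² = (-31*(-4 + (-1)² + 2*(-4))/14)² = (-31*(-4 + 1 - 8)/14)² = (-31/14*(-11))² = (341/14)² = 116281/196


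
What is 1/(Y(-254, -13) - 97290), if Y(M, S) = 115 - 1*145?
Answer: -1/97320 ≈ -1.0275e-5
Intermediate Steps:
Y(M, S) = -30 (Y(M, S) = 115 - 145 = -30)
1/(Y(-254, -13) - 97290) = 1/(-30 - 97290) = 1/(-97320) = -1/97320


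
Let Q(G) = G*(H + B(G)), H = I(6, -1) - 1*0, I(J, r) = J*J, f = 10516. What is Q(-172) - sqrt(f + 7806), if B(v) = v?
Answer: 23392 - sqrt(18322) ≈ 23257.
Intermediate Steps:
I(J, r) = J**2
H = 36 (H = 6**2 - 1*0 = 36 + 0 = 36)
Q(G) = G*(36 + G)
Q(-172) - sqrt(f + 7806) = -172*(36 - 172) - sqrt(10516 + 7806) = -172*(-136) - sqrt(18322) = 23392 - sqrt(18322)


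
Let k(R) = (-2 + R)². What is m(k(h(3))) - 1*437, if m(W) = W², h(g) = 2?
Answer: -437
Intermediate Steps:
m(k(h(3))) - 1*437 = ((-2 + 2)²)² - 1*437 = (0²)² - 437 = 0² - 437 = 0 - 437 = -437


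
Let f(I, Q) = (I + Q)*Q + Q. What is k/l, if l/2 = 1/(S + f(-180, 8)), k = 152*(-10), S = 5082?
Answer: -2822640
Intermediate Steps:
f(I, Q) = Q + Q*(I + Q) (f(I, Q) = Q*(I + Q) + Q = Q + Q*(I + Q))
k = -1520
l = 1/1857 (l = 2/(5082 + 8*(1 - 180 + 8)) = 2/(5082 + 8*(-171)) = 2/(5082 - 1368) = 2/3714 = 2*(1/3714) = 1/1857 ≈ 0.00053850)
k/l = -1520/1/1857 = -1520*1857 = -2822640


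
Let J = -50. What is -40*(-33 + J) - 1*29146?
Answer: -25826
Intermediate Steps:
-40*(-33 + J) - 1*29146 = -40*(-33 - 50) - 1*29146 = -40*(-83) - 29146 = 3320 - 29146 = -25826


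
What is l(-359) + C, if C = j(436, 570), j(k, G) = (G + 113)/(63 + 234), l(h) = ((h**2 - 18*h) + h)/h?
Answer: -110989/297 ≈ -373.70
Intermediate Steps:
l(h) = (h**2 - 17*h)/h
j(k, G) = 113/297 + G/297 (j(k, G) = (113 + G)/297 = (113 + G)*(1/297) = 113/297 + G/297)
C = 683/297 (C = 113/297 + (1/297)*570 = 113/297 + 190/99 = 683/297 ≈ 2.2997)
l(-359) + C = (-17 - 359) + 683/297 = -376 + 683/297 = -110989/297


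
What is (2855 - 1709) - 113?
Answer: 1033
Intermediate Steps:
(2855 - 1709) - 113 = 1146 - 113 = 1033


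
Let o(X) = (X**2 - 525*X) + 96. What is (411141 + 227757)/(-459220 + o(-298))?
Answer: -106483/35645 ≈ -2.9873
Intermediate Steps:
o(X) = 96 + X**2 - 525*X
(411141 + 227757)/(-459220 + o(-298)) = (411141 + 227757)/(-459220 + (96 + (-298)**2 - 525*(-298))) = 638898/(-459220 + (96 + 88804 + 156450)) = 638898/(-459220 + 245350) = 638898/(-213870) = 638898*(-1/213870) = -106483/35645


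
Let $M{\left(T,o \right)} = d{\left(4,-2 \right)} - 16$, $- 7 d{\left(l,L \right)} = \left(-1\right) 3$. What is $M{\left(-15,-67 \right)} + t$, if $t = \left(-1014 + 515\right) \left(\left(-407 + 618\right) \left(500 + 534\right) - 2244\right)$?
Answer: $- \frac{754243599}{7} \approx -1.0775 \cdot 10^{8}$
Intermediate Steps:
$d{\left(l,L \right)} = \frac{3}{7}$ ($d{\left(l,L \right)} = - \frac{\left(-1\right) 3}{7} = \left(- \frac{1}{7}\right) \left(-3\right) = \frac{3}{7}$)
$M{\left(T,o \right)} = - \frac{109}{7}$ ($M{\left(T,o \right)} = \frac{3}{7} - 16 = - \frac{109}{7}$)
$t = -107749070$ ($t = - 499 \left(211 \cdot 1034 - 2244\right) = - 499 \left(218174 - 2244\right) = \left(-499\right) 215930 = -107749070$)
$M{\left(-15,-67 \right)} + t = - \frac{109}{7} - 107749070 = - \frac{754243599}{7}$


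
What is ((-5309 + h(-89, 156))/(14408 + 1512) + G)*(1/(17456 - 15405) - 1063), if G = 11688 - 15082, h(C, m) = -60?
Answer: 29453491710997/8162980 ≈ 3.6082e+6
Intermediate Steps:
G = -3394
((-5309 + h(-89, 156))/(14408 + 1512) + G)*(1/(17456 - 15405) - 1063) = ((-5309 - 60)/(14408 + 1512) - 3394)*(1/(17456 - 15405) - 1063) = (-5369/15920 - 3394)*(1/2051 - 1063) = (-5369*1/15920 - 3394)*(1/2051 - 1063) = (-5369/15920 - 3394)*(-2180212/2051) = -54037849/15920*(-2180212/2051) = 29453491710997/8162980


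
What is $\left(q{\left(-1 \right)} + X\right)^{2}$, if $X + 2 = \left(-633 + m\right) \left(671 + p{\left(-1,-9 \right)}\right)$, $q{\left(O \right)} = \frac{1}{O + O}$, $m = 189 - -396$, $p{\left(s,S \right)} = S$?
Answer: $\frac{4039492249}{4} \approx 1.0099 \cdot 10^{9}$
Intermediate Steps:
$m = 585$ ($m = 189 + 396 = 585$)
$q{\left(O \right)} = \frac{1}{2 O}$
$X = -31778$ ($X = -2 + \left(-633 + 585\right) \left(671 - 9\right) = -2 - 31776 = -31778$)
$\left(q{\left(-1 \right)} + X\right)^{2} = \left(\frac{1}{2 \left(-1\right)} - 31778\right)^{2} = \left(\frac{1}{2} \left(-1\right) - 31778\right)^{2} = \left(- \frac{1}{2} - 31778\right)^{2} = \left(- \frac{63557}{2}\right)^{2} = \frac{4039492249}{4}$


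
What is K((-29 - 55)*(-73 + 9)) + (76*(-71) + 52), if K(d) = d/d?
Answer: -5343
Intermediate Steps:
K(d) = 1
K((-29 - 55)*(-73 + 9)) + (76*(-71) + 52) = 1 + (76*(-71) + 52) = 1 + (-5396 + 52) = 1 - 5344 = -5343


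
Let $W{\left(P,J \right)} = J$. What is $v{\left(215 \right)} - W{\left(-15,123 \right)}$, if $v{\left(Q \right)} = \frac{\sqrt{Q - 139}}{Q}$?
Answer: $-123 + \frac{2 \sqrt{19}}{215} \approx -122.96$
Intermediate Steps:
$v{\left(Q \right)} = \frac{\sqrt{-139 + Q}}{Q}$
$v{\left(215 \right)} - W{\left(-15,123 \right)} = \frac{\sqrt{-139 + 215}}{215} - 123 = \frac{\sqrt{76}}{215} - 123 = \frac{2 \sqrt{19}}{215} - 123 = -123 + \frac{2 \sqrt{19}}{215}$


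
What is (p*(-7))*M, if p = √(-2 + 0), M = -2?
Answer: 14*I*√2 ≈ 19.799*I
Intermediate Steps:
p = I*√2 (p = √(-2) = I*√2 ≈ 1.4142*I)
(p*(-7))*M = ((I*√2)*(-7))*(-2) = -7*I*√2*(-2) = 14*I*√2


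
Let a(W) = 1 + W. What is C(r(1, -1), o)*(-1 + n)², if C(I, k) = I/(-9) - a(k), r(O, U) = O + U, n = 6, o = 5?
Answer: -150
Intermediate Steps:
C(I, k) = -1 - k - I/9 (C(I, k) = I/(-9) - (1 + k) = I*(-⅑) + (-1 - k) = -I/9 + (-1 - k) = -1 - k - I/9)
C(r(1, -1), o)*(-1 + n)² = (-1 - 1*5 - (1 - 1)/9)*(-1 + 6)² = (-1 - 5 - ⅑*0)*5² = (-1 - 5 + 0)*25 = -6*25 = -150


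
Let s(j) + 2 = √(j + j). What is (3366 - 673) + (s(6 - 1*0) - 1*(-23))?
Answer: 2714 + 2*√3 ≈ 2717.5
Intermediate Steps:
s(j) = -2 + √2*√j (s(j) = -2 + √(j + j) = -2 + √(2*j) = -2 + √2*√j)
(3366 - 673) + (s(6 - 1*0) - 1*(-23)) = (3366 - 673) + ((-2 + √2*√(6 - 1*0)) - 1*(-23)) = 2693 + ((-2 + √2*√(6 + 0)) + 23) = 2693 + ((-2 + √2*√6) + 23) = 2693 + ((-2 + 2*√3) + 23) = 2693 + (21 + 2*√3) = 2714 + 2*√3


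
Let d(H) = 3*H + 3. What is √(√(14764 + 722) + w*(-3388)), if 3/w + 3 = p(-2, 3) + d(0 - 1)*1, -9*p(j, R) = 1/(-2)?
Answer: √(9696456 + 2809*√15486)/53 ≈ 59.803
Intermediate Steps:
p(j, R) = 1/18 (p(j, R) = -⅑/(-2) = -⅑*(-½) = 1/18)
d(H) = 3 + 3*H
w = -54/53 (w = 3/(-3 + (1/18 + (3 + 3*(0 - 1))*1)) = 3/(-3 + (1/18 + (3 + 3*(-1))*1)) = 3/(-3 + (1/18 + (3 - 3)*1)) = 3/(-3 + (1/18 + 0*1)) = 3/(-3 + (1/18 + 0)) = 3/(-3 + 1/18) = 3/(-53/18) = 3*(-18/53) = -54/53 ≈ -1.0189)
√(√(14764 + 722) + w*(-3388)) = √(√(14764 + 722) - 54/53*(-3388)) = √(√15486 + 182952/53) = √(182952/53 + √15486)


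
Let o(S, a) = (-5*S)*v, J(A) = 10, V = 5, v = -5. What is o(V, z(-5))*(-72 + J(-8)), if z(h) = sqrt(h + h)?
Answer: -7750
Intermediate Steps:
z(h) = sqrt(2)*sqrt(h) (z(h) = sqrt(2*h) = sqrt(2)*sqrt(h))
o(S, a) = 25*S (o(S, a) = -5*S*(-5) = 25*S)
o(V, z(-5))*(-72 + J(-8)) = (25*5)*(-72 + 10) = 125*(-62) = -7750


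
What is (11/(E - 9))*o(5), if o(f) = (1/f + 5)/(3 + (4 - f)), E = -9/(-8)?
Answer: -1144/315 ≈ -3.6317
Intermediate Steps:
E = 9/8 (E = -9*(-1/8) = 9/8 ≈ 1.1250)
o(f) = (5 + 1/f)/(7 - f) (o(f) = (1/f + 5)/(7 - f) = (5 + 1/f)/(7 - f))
(11/(E - 9))*o(5) = (11/(9/8 - 9))*((-1 - 5*5)/(5*(-7 + 5))) = (11/(-63/8))*((1/5)*(-1 - 25)/(-2)) = (11*(-8/63))*((1/5)*(-1/2)*(-26)) = -88/63*13/5 = -1144/315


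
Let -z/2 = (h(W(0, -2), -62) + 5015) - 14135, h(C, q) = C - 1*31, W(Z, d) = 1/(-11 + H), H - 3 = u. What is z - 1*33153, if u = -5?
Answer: -193061/13 ≈ -14851.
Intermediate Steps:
H = -2 (H = 3 - 5 = -2)
W(Z, d) = -1/13 (W(Z, d) = 1/(-11 - 2) = 1/(-13) = -1/13)
h(C, q) = -31 + C (h(C, q) = C - 31 = -31 + C)
z = 237928/13 (z = -2*(((-31 - 1/13) + 5015) - 14135) = -2*((-404/13 + 5015) - 14135) = -2*(64791/13 - 14135) = -2*(-118964/13) = 237928/13 ≈ 18302.)
z - 1*33153 = 237928/13 - 1*33153 = 237928/13 - 33153 = -193061/13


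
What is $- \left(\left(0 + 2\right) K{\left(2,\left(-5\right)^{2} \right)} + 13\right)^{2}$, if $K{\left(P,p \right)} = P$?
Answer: $-289$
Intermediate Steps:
$- \left(\left(0 + 2\right) K{\left(2,\left(-5\right)^{2} \right)} + 13\right)^{2} = - \left(\left(0 + 2\right) 2 + 13\right)^{2} = - \left(2 \cdot 2 + 13\right)^{2} = - \left(4 + 13\right)^{2} = - 17^{2} = \left(-1\right) 289 = -289$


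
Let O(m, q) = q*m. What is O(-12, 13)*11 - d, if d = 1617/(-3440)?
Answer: -5901423/3440 ≈ -1715.5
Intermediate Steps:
O(m, q) = m*q
d = -1617/3440 (d = 1617*(-1/3440) = -1617/3440 ≈ -0.47006)
O(-12, 13)*11 - d = -12*13*11 - 1*(-1617/3440) = -156*11 + 1617/3440 = -1716 + 1617/3440 = -5901423/3440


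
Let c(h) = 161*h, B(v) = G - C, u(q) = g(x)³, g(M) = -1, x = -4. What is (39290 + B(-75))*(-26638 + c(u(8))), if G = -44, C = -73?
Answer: -1053709881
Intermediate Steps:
u(q) = -1 (u(q) = (-1)³ = -1)
B(v) = 29 (B(v) = -44 - 1*(-73) = -44 + 73 = 29)
(39290 + B(-75))*(-26638 + c(u(8))) = (39290 + 29)*(-26638 + 161*(-1)) = 39319*(-26638 - 161) = 39319*(-26799) = -1053709881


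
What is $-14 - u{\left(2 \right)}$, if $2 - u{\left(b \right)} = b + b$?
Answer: $-12$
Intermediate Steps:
$u{\left(b \right)} = 2 - 2 b$ ($u{\left(b \right)} = 2 - \left(b + b\right) = 2 - 2 b$)
$-14 - u{\left(2 \right)} = -14 - \left(2 - 4\right) = -14 - -2 = -14 + 2 = -12$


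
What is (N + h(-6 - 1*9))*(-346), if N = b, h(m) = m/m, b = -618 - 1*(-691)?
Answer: -25604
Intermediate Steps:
b = 73 (b = -618 + 691 = 73)
h(m) = 1
N = 73
(N + h(-6 - 1*9))*(-346) = (73 + 1)*(-346) = 74*(-346) = -25604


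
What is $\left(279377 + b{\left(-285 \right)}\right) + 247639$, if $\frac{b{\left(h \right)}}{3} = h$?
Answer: $526161$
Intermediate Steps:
$b{\left(h \right)} = 3 h$
$\left(279377 + b{\left(-285 \right)}\right) + 247639 = \left(279377 + 3 \left(-285\right)\right) + 247639 = \left(279377 - 855\right) + 247639 = 278522 + 247639 = 526161$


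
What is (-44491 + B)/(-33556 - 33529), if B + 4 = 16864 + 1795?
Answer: 25836/67085 ≈ 0.38512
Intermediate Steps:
B = 18655 (B = -4 + (16864 + 1795) = -4 + 18659 = 18655)
(-44491 + B)/(-33556 - 33529) = (-44491 + 18655)/(-33556 - 33529) = -25836/(-67085) = -25836*(-1/67085) = 25836/67085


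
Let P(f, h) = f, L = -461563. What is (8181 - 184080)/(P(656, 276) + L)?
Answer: 175899/460907 ≈ 0.38164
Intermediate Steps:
(8181 - 184080)/(P(656, 276) + L) = (8181 - 184080)/(656 - 461563) = -175899/(-460907) = -175899*(-1/460907) = 175899/460907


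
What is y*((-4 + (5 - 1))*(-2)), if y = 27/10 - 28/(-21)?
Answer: 0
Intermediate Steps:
y = 121/30 (y = 27*(⅒) - 28*(-1/21) = 27/10 + 4/3 = 121/30 ≈ 4.0333)
y*((-4 + (5 - 1))*(-2)) = 121*((-4 + (5 - 1))*(-2))/30 = 121*((-4 + 4)*(-2))/30 = 121*(0*(-2))/30 = (121/30)*0 = 0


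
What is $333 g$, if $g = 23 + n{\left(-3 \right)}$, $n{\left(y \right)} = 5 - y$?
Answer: $10323$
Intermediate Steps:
$g = 31$ ($g = 23 + \left(5 - -3\right) = 23 + \left(5 + 3\right) = 23 + 8 = 31$)
$333 g = 333 \cdot 31 = 10323$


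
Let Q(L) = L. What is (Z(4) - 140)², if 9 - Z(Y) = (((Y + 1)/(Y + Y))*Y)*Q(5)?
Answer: 82369/4 ≈ 20592.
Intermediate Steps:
Z(Y) = 13/2 - 5*Y/2 (Z(Y) = 9 - ((Y + 1)/(Y + Y))*Y*5 = 9 - ((1 + Y)/((2*Y)))*Y*5 = 9 - ((1 + Y)*(1/(2*Y)))*Y*5 = 9 - ((1 + Y)/(2*Y))*Y*5 = 9 - (½ + Y/2)*5 = 9 - (5/2 + 5*Y/2) = 9 + (-5/2 - 5*Y/2) = 13/2 - 5*Y/2)
(Z(4) - 140)² = ((13/2 - 5/2*4) - 140)² = ((13/2 - 10) - 140)² = (-7/2 - 140)² = (-287/2)² = 82369/4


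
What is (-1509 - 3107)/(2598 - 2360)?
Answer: -2308/119 ≈ -19.395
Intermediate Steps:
(-1509 - 3107)/(2598 - 2360) = -4616/238 = -4616*1/238 = -2308/119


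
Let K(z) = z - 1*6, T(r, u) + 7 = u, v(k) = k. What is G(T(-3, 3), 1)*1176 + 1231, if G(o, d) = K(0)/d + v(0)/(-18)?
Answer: -5825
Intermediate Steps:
T(r, u) = -7 + u
K(z) = -6 + z (K(z) = z - 6 = -6 + z)
G(o, d) = -6/d (G(o, d) = (-6 + 0)/d + 0/(-18) = -6/d + 0*(-1/18) = -6/d + 0 = -6/d)
G(T(-3, 3), 1)*1176 + 1231 = -6/1*1176 + 1231 = -6*1*1176 + 1231 = -6*1176 + 1231 = -7056 + 1231 = -5825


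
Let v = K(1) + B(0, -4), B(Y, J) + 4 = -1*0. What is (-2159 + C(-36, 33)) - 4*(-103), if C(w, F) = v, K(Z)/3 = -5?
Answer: -1766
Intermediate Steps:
B(Y, J) = -4 (B(Y, J) = -4 - 1*0 = -4 + 0 = -4)
K(Z) = -15 (K(Z) = 3*(-5) = -15)
v = -19 (v = -15 - 4 = -19)
C(w, F) = -19
(-2159 + C(-36, 33)) - 4*(-103) = (-2159 - 19) - 4*(-103) = -2178 + 412 = -1766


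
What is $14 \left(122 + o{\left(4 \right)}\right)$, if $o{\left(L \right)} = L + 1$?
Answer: $1778$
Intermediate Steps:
$o{\left(L \right)} = 1 + L$
$14 \left(122 + o{\left(4 \right)}\right) = 14 \left(122 + \left(1 + 4\right)\right) = 14 \left(122 + 5\right) = 14 \cdot 127 = 1778$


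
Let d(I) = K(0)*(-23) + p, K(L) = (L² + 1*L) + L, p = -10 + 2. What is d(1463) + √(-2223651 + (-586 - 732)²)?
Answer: -8 + I*√486527 ≈ -8.0 + 697.51*I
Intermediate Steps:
p = -8
K(L) = L² + 2*L (K(L) = (L² + L) + L = (L + L²) + L = L² + 2*L)
d(I) = -8 (d(I) = (0*(2 + 0))*(-23) - 8 = (0*2)*(-23) - 8 = 0*(-23) - 8 = 0 - 8 = -8)
d(1463) + √(-2223651 + (-586 - 732)²) = -8 + √(-2223651 + (-586 - 732)²) = -8 + √(-2223651 + (-1318)²) = -8 + √(-2223651 + 1737124) = -8 + √(-486527) = -8 + I*√486527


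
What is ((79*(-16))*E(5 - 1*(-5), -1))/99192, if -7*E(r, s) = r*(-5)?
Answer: -7900/86793 ≈ -0.091021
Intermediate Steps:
E(r, s) = 5*r/7 (E(r, s) = -r*(-5)/7 = -(-5)*r/7 = 5*r/7)
((79*(-16))*E(5 - 1*(-5), -1))/99192 = ((79*(-16))*(5*(5 - 1*(-5))/7))/99192 = -6320*(5 + 5)/7*(1/99192) = -6320*10/7*(1/99192) = -1264*50/7*(1/99192) = -63200/7*1/99192 = -7900/86793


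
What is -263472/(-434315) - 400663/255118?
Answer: -106797501149/110801574170 ≈ -0.96386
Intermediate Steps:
-263472/(-434315) - 400663/255118 = -263472*(-1/434315) - 400663*1/255118 = 263472/434315 - 400663/255118 = -106797501149/110801574170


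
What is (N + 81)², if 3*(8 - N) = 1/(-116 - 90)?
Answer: 3025330009/381924 ≈ 7921.3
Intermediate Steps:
N = 4945/618 (N = 8 - 1/(3*(-116 - 90)) = 8 - ⅓/(-206) = 8 - ⅓*(-1/206) = 8 + 1/618 = 4945/618 ≈ 8.0016)
(N + 81)² = (4945/618 + 81)² = (55003/618)² = 3025330009/381924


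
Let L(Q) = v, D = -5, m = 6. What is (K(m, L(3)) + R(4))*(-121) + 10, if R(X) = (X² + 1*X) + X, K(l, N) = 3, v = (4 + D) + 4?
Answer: -3257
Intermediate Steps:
v = 3 (v = (4 - 5) + 4 = -1 + 4 = 3)
L(Q) = 3
R(X) = X² + 2*X (R(X) = (X² + X) + X = (X + X²) + X = X² + 2*X)
(K(m, L(3)) + R(4))*(-121) + 10 = (3 + 4*(2 + 4))*(-121) + 10 = (3 + 4*6)*(-121) + 10 = (3 + 24)*(-121) + 10 = 27*(-121) + 10 = -3267 + 10 = -3257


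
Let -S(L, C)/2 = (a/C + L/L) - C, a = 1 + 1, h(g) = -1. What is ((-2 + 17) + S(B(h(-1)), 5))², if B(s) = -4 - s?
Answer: 12321/25 ≈ 492.84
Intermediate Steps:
a = 2
S(L, C) = -2 - 4/C + 2*C (S(L, C) = -2*((2/C + L/L) - C) = -2*((2/C + 1) - C) = -2*((1 + 2/C) - C) = -2*(1 - C + 2/C) = -2 - 4/C + 2*C)
((-2 + 17) + S(B(h(-1)), 5))² = ((-2 + 17) + (-2 - 4/5 + 2*5))² = (15 + (-2 - 4*⅕ + 10))² = (15 + (-2 - ⅘ + 10))² = (15 + 36/5)² = (111/5)² = 12321/25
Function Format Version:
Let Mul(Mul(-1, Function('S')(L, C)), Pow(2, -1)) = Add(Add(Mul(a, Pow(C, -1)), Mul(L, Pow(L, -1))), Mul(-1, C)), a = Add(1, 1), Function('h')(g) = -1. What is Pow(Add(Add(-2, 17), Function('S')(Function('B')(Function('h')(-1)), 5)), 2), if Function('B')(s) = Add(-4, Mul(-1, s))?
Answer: Rational(12321, 25) ≈ 492.84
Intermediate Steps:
a = 2
Function('S')(L, C) = Add(-2, Mul(-4, Pow(C, -1)), Mul(2, C)) (Function('S')(L, C) = Mul(-2, Add(Add(Mul(2, Pow(C, -1)), Mul(L, Pow(L, -1))), Mul(-1, C))) = Mul(-2, Add(Add(Mul(2, Pow(C, -1)), 1), Mul(-1, C))) = Mul(-2, Add(Add(1, Mul(2, Pow(C, -1))), Mul(-1, C))) = Mul(-2, Add(1, Mul(-1, C), Mul(2, Pow(C, -1)))) = Add(-2, Mul(-4, Pow(C, -1)), Mul(2, C)))
Pow(Add(Add(-2, 17), Function('S')(Function('B')(Function('h')(-1)), 5)), 2) = Pow(Add(Add(-2, 17), Add(-2, Mul(-4, Pow(5, -1)), Mul(2, 5))), 2) = Pow(Add(15, Add(-2, Mul(-4, Rational(1, 5)), 10)), 2) = Pow(Add(15, Add(-2, Rational(-4, 5), 10)), 2) = Pow(Add(15, Rational(36, 5)), 2) = Pow(Rational(111, 5), 2) = Rational(12321, 25)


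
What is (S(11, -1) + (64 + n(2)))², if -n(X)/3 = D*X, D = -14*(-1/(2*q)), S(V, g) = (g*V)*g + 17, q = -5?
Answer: 252004/25 ≈ 10080.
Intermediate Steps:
S(V, g) = 17 + V*g² (S(V, g) = (V*g)*g + 17 = V*g² + 17 = 17 + V*g²)
D = -7/5 (D = -14/((-5*(-2))) = -14/10 = -14*⅒ = -7/5 ≈ -1.4000)
n(X) = 21*X/5 (n(X) = -(-21)*X/5 = 21*X/5)
(S(11, -1) + (64 + n(2)))² = ((17 + 11*(-1)²) + (64 + (21/5)*2))² = ((17 + 11*1) + (64 + 42/5))² = ((17 + 11) + 362/5)² = (28 + 362/5)² = (502/5)² = 252004/25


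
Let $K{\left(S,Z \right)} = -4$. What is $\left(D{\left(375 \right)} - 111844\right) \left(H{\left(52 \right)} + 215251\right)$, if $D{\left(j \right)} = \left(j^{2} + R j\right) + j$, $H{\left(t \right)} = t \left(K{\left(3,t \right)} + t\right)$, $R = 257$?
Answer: $27333998657$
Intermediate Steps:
$H{\left(t \right)} = t \left(-4 + t\right)$
$D{\left(j \right)} = j^{2} + 258 j$ ($D{\left(j \right)} = \left(j^{2} + 257 j\right) + j = j^{2} + 258 j$)
$\left(D{\left(375 \right)} - 111844\right) \left(H{\left(52 \right)} + 215251\right) = \left(375 \left(258 + 375\right) - 111844\right) \left(52 \left(-4 + 52\right) + 215251\right) = \left(375 \cdot 633 - 111844\right) \left(52 \cdot 48 + 215251\right) = \left(237375 - 111844\right) \left(2496 + 215251\right) = 125531 \cdot 217747 = 27333998657$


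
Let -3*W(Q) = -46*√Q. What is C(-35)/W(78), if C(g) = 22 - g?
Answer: 57*√78/1196 ≈ 0.42091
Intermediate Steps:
W(Q) = 46*√Q/3 (W(Q) = -(-46)*√Q/3 = 46*√Q/3)
C(-35)/W(78) = (22 - 1*(-35))/((46*√78/3)) = (22 + 35)*(√78/1196) = 57*(√78/1196) = 57*√78/1196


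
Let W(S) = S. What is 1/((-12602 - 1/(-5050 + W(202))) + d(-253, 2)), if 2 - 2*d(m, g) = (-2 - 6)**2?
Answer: -4848/61244783 ≈ -7.9158e-5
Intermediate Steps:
d(m, g) = -31 (d(m, g) = 1 - (-2 - 6)**2/2 = 1 - 1/2*(-8)**2 = 1 - 1/2*64 = 1 - 32 = -31)
1/((-12602 - 1/(-5050 + W(202))) + d(-253, 2)) = 1/((-12602 - 1/(-5050 + 202)) - 31) = 1/((-12602 - 1/(-4848)) - 31) = 1/((-12602 - 1*(-1/4848)) - 31) = 1/((-12602 + 1/4848) - 31) = 1/(-61094495/4848 - 31) = 1/(-61244783/4848) = -4848/61244783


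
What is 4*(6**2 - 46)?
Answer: -40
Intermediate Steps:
4*(6**2 - 46) = 4*(36 - 46) = 4*(-10) = -40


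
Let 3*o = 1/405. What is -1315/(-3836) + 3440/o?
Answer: 16032946915/3836 ≈ 4.1796e+6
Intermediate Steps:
o = 1/1215 (o = (1/3)/405 = (1/3)*(1/405) = 1/1215 ≈ 0.00082305)
-1315/(-3836) + 3440/o = -1315/(-3836) + 3440/(1/1215) = -1315*(-1/3836) + 3440*1215 = 1315/3836 + 4179600 = 16032946915/3836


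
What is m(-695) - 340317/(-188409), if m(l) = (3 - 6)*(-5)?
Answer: 1055484/62803 ≈ 16.806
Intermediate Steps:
m(l) = 15 (m(l) = -3*(-5) = 15)
m(-695) - 340317/(-188409) = 15 - 340317/(-188409) = 15 - 340317*(-1)/188409 = 15 - 1*(-113439/62803) = 15 + 113439/62803 = 1055484/62803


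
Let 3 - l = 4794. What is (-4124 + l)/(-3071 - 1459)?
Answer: 1783/906 ≈ 1.9680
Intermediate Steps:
l = -4791 (l = 3 - 1*4794 = 3 - 4794 = -4791)
(-4124 + l)/(-3071 - 1459) = (-4124 - 4791)/(-3071 - 1459) = -8915/(-4530) = -8915*(-1/4530) = 1783/906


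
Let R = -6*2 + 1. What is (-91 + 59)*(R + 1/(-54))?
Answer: 9520/27 ≈ 352.59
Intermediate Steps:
R = -11 (R = -12 + 1 = -11)
(-91 + 59)*(R + 1/(-54)) = (-91 + 59)*(-11 + 1/(-54)) = -32*(-11 - 1/54) = -32*(-595/54) = 9520/27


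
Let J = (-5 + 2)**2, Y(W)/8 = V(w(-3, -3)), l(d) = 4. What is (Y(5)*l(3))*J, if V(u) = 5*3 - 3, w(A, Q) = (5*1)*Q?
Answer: 3456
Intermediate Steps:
w(A, Q) = 5*Q
V(u) = 12 (V(u) = 15 - 3 = 12)
Y(W) = 96 (Y(W) = 8*12 = 96)
J = 9 (J = (-3)**2 = 9)
(Y(5)*l(3))*J = (96*4)*9 = 384*9 = 3456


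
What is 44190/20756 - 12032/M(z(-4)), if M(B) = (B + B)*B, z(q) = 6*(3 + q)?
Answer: -15409657/93402 ≈ -164.98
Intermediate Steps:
z(q) = 18 + 6*q
M(B) = 2*B**2 (M(B) = (2*B)*B = 2*B**2)
44190/20756 - 12032/M(z(-4)) = 44190/20756 - 12032*1/(2*(18 + 6*(-4))**2) = 44190*(1/20756) - 12032*1/(2*(18 - 24)**2) = 22095/10378 - 12032/(2*(-6)**2) = 22095/10378 - 12032/(2*36) = 22095/10378 - 12032/72 = 22095/10378 - 12032*1/72 = 22095/10378 - 1504/9 = -15409657/93402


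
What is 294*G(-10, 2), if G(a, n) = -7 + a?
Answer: -4998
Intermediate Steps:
294*G(-10, 2) = 294*(-7 - 10) = 294*(-17) = -4998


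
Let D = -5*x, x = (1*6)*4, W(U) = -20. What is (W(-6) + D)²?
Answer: 19600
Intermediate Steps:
x = 24 (x = 6*4 = 24)
D = -120 (D = -5*24 = -120)
(W(-6) + D)² = (-20 - 120)² = (-140)² = 19600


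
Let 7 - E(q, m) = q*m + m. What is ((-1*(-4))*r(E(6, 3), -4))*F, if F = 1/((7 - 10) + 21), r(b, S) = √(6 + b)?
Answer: 4*I*√2/9 ≈ 0.62854*I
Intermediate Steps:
E(q, m) = 7 - m - m*q (E(q, m) = 7 - (q*m + m) = 7 - (m*q + m) = 7 - (m + m*q) = 7 + (-m - m*q) = 7 - m - m*q)
F = 1/18 (F = 1/(-3 + 21) = 1/18 ≈ 0.055556)
((-1*(-4))*r(E(6, 3), -4))*F = ((-1*(-4))*√(6 + (7 - 1*3 - 1*3*6)))*(1/18) = (4*√(6 + (7 - 3 - 18)))*(1/18) = (4*√(6 - 14))*(1/18) = (4*√(-8))*(1/18) = (4*(2*I*√2))*(1/18) = (8*I*√2)*(1/18) = 4*I*√2/9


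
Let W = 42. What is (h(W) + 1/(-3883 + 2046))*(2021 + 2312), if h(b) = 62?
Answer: 493498369/1837 ≈ 2.6864e+5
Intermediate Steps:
(h(W) + 1/(-3883 + 2046))*(2021 + 2312) = (62 + 1/(-3883 + 2046))*(2021 + 2312) = (62 + 1/(-1837))*4333 = (62 - 1/1837)*4333 = (113893/1837)*4333 = 493498369/1837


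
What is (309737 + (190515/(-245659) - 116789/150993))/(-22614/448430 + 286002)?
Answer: 2575995338971712639695/2378609509019549843601 ≈ 1.0830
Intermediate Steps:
(309737 + (190515/(-245659) - 116789/150993))/(-22614/448430 + 286002) = (309737 + (190515*(-1/245659) - 116789*1/150993))/(-22614*1/448430 + 286002) = (309737 + (-190515/245659 - 116789/150993))/(-11307/224215 + 286002) = (309737 - 57456700346/37092789387)/(64125927123/224215) = (11488951849660873/37092789387)*(224215/64125927123) = 2575995338971712639695/2378609509019549843601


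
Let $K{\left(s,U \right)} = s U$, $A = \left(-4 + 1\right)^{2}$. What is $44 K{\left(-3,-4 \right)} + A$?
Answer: $537$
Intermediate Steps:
$A = 9$ ($A = \left(-3\right)^{2} = 9$)
$K{\left(s,U \right)} = U s$
$44 K{\left(-3,-4 \right)} + A = 44 \left(\left(-4\right) \left(-3\right)\right) + 9 = 44 \cdot 12 + 9 = 528 + 9 = 537$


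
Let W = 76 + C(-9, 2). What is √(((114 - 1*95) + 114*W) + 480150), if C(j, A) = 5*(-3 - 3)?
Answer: √485413 ≈ 696.72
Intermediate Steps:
C(j, A) = -30 (C(j, A) = 5*(-6) = -30)
W = 46 (W = 76 - 30 = 46)
√(((114 - 1*95) + 114*W) + 480150) = √(((114 - 1*95) + 114*46) + 480150) = √(((114 - 95) + 5244) + 480150) = √((19 + 5244) + 480150) = √(5263 + 480150) = √485413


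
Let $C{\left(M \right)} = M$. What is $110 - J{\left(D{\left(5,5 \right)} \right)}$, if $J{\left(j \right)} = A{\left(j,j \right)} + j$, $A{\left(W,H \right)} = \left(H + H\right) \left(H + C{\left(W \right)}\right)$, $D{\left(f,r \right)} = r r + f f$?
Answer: $-9940$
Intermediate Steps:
$D{\left(f,r \right)} = f^{2} + r^{2}$ ($D{\left(f,r \right)} = r^{2} + f^{2} = f^{2} + r^{2}$)
$A{\left(W,H \right)} = 2 H \left(H + W\right)$ ($A{\left(W,H \right)} = \left(H + H\right) \left(H + W\right) = 2 H \left(H + W\right)$)
$J{\left(j \right)} = j + 4 j^{2}$ ($J{\left(j \right)} = 2 j \left(j + j\right) + j = 2 j 2 j + j = 4 j^{2} + j = j + 4 j^{2}$)
$110 - J{\left(D{\left(5,5 \right)} \right)} = 110 - \left(5^{2} + 5^{2}\right) \left(1 + 4 \left(5^{2} + 5^{2}\right)\right) = 110 - \left(25 + 25\right) \left(1 + 4 \left(25 + 25\right)\right) = 110 - 50 \left(1 + 4 \cdot 50\right) = 110 - 50 \left(1 + 200\right) = 110 - 50 \cdot 201 = 110 - 10050 = -9940$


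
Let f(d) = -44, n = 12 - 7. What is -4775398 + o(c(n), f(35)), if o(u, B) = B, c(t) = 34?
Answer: -4775442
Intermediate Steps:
n = 5
-4775398 + o(c(n), f(35)) = -4775398 - 44 = -4775442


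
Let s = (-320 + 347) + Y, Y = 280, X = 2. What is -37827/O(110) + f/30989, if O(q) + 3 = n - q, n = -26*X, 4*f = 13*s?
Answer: 1563180709/6817580 ≈ 229.29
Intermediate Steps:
s = 307 (s = (-320 + 347) + 280 = 27 + 280 = 307)
f = 3991/4 (f = (13*307)/4 = (1/4)*3991 = 3991/4 ≈ 997.75)
n = -52 (n = -26*2 = -52)
O(q) = -55 - q (O(q) = -3 + (-52 - q) = -55 - q)
-37827/O(110) + f/30989 = -37827/(-55 - 1*110) + (3991/4)/30989 = -37827/(-55 - 110) + (3991/4)*(1/30989) = -37827/(-165) + 3991/123956 = -37827*(-1/165) + 3991/123956 = 12609/55 + 3991/123956 = 1563180709/6817580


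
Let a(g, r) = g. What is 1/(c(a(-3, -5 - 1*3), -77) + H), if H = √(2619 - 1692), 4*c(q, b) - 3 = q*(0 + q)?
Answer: -1/306 + √103/306 ≈ 0.029898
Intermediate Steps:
c(q, b) = ¾ + q²/4 (c(q, b) = ¾ + (q*(0 + q))/4 = ¾ + (q*q)/4 = ¾ + q²/4)
H = 3*√103 (H = √927 = 3*√103 ≈ 30.447)
1/(c(a(-3, -5 - 1*3), -77) + H) = 1/((¾ + (¼)*(-3)²) + 3*√103) = 1/((¾ + (¼)*9) + 3*√103) = 1/((¾ + 9/4) + 3*√103) = 1/(3 + 3*√103)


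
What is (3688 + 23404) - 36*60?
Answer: 24932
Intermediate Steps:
(3688 + 23404) - 36*60 = 27092 - 2160 = 24932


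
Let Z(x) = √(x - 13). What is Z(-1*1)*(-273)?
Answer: -273*I*√14 ≈ -1021.5*I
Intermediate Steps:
Z(x) = √(-13 + x)
Z(-1*1)*(-273) = √(-13 - 1*1)*(-273) = √(-13 - 1)*(-273) = √(-14)*(-273) = (I*√14)*(-273) = -273*I*√14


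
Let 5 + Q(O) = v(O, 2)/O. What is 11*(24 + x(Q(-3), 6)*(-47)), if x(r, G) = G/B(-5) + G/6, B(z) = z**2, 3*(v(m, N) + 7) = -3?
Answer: -9427/25 ≈ -377.08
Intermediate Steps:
v(m, N) = -8 (v(m, N) = -7 + (1/3)*(-3) = -7 - 1 = -8)
Q(O) = -5 - 8/O
x(r, G) = 31*G/150 (x(r, G) = G/((-5)**2) + G/6 = G/25 + G*(1/6) = G*(1/25) + G/6 = G/25 + G/6 = 31*G/150)
11*(24 + x(Q(-3), 6)*(-47)) = 11*(24 + ((31/150)*6)*(-47)) = 11*(24 + (31/25)*(-47)) = 11*(24 - 1457/25) = 11*(-857/25) = -9427/25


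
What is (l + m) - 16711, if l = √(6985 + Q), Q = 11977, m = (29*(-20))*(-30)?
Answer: 689 + √18962 ≈ 826.70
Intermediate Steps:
m = 17400 (m = -580*(-30) = 17400)
l = √18962 (l = √(6985 + 11977) = √18962 ≈ 137.70)
(l + m) - 16711 = (√18962 + 17400) - 16711 = (17400 + √18962) - 16711 = 689 + √18962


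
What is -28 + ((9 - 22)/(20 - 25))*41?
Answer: 393/5 ≈ 78.600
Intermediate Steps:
-28 + ((9 - 22)/(20 - 25))*41 = -28 - 13/(-5)*41 = -28 - 13*(-1/5)*41 = -28 + (13/5)*41 = -28 + 533/5 = 393/5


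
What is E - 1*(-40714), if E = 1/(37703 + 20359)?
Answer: 2363936269/58062 ≈ 40714.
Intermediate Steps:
E = 1/58062 ≈ 1.7223e-5
E - 1*(-40714) = 1/58062 - 1*(-40714) = 1/58062 + 40714 = 2363936269/58062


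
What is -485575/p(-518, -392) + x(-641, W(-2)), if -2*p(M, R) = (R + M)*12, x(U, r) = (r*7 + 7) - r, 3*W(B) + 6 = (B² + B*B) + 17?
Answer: -47975/1092 ≈ -43.933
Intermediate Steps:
W(B) = 11/3 + 2*B²/3 (W(B) = -2 + ((B² + B*B) + 17)/3 = -2 + ((B² + B²) + 17)/3 = -2 + (2*B² + 17)/3 = -2 + (17 + 2*B²)/3 = -2 + (17/3 + 2*B²/3) = 11/3 + 2*B²/3)
x(U, r) = 7 + 6*r (x(U, r) = (7*r + 7) - r = (7 + 7*r) - r = 7 + 6*r)
p(M, R) = -6*M - 6*R (p(M, R) = -(R + M)*12/2 = -(M + R)*12/2 = -(12*M + 12*R)/2 = -6*M - 6*R)
-485575/p(-518, -392) + x(-641, W(-2)) = -485575/(-6*(-518) - 6*(-392)) + (7 + 6*(11/3 + (⅔)*(-2)²)) = -485575/(3108 + 2352) + (7 + 6*(11/3 + (⅔)*4)) = -485575/5460 + (7 + 6*(11/3 + 8/3)) = -485575*1/5460 + (7 + 6*(19/3)) = -97115/1092 + (7 + 38) = -97115/1092 + 45 = -47975/1092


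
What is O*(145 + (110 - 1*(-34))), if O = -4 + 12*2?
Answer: 5780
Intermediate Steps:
O = 20 (O = -4 + 24 = 20)
O*(145 + (110 - 1*(-34))) = 20*(145 + (110 - 1*(-34))) = 20*(145 + (110 + 34)) = 20*(145 + 144) = 20*289 = 5780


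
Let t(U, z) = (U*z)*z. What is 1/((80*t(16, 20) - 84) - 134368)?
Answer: 1/377548 ≈ 2.6487e-6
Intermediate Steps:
t(U, z) = U*z²
1/((80*t(16, 20) - 84) - 134368) = 1/((80*(16*20²) - 84) - 134368) = 1/((80*(16*400) - 84) - 134368) = 1/((80*6400 - 84) - 134368) = 1/((512000 - 84) - 134368) = 1/(511916 - 134368) = 1/377548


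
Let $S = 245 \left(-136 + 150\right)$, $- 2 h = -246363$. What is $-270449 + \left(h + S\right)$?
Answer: $- \frac{287675}{2} \approx -1.4384 \cdot 10^{5}$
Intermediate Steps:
$h = \frac{246363}{2}$ ($h = \left(- \frac{1}{2}\right) \left(-246363\right) = \frac{246363}{2} \approx 1.2318 \cdot 10^{5}$)
$S = 3430$ ($S = 245 \cdot 14 = 3430$)
$-270449 + \left(h + S\right) = -270449 + \left(\frac{246363}{2} + 3430\right) = -270449 + \frac{253223}{2} = - \frac{287675}{2}$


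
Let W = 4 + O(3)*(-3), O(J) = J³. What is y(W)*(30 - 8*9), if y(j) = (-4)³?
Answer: 2688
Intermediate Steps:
W = -77 (W = 4 + 3³*(-3) = 4 + 27*(-3) = 4 - 81 = -77)
y(j) = -64
y(W)*(30 - 8*9) = -64*(30 - 8*9) = -64*(30 - 72) = -64*(-42) = 2688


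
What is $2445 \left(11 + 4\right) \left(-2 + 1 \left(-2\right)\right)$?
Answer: $-146700$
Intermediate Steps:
$2445 \left(11 + 4\right) \left(-2 + 1 \left(-2\right)\right) = 2445 \cdot 15 \left(-2 - 2\right) = 2445 \cdot 15 \left(-4\right) = 2445 \left(-60\right) = -146700$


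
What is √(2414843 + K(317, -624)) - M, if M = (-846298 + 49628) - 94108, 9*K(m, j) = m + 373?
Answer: 890778 + √21734277/3 ≈ 8.9233e+5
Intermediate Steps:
K(m, j) = 373/9 + m/9 (K(m, j) = (m + 373)/9 = (373 + m)/9 = 373/9 + m/9)
M = -890778 (M = -796670 - 94108 = -890778)
√(2414843 + K(317, -624)) - M = √(2414843 + (373/9 + (⅑)*317)) - 1*(-890778) = √(2414843 + (373/9 + 317/9)) + 890778 = √(2414843 + 230/3) + 890778 = √(7244759/3) + 890778 = √21734277/3 + 890778 = 890778 + √21734277/3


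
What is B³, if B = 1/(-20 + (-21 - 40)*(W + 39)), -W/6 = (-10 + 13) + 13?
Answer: 1/41314084993 ≈ 2.4205e-11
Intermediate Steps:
W = -96 (W = -6*((-10 + 13) + 13) = -6*(3 + 13) = -6*16 = -96)
B = 1/3457 (B = 1/(-20 + (-21 - 40)*(-96 + 39)) = 1/(-20 - 61*(-57)) = 1/(-20 + 3477) = 1/3457 ≈ 0.00028927)
B³ = (1/3457)³ = 1/41314084993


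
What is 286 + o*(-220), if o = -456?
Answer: 100606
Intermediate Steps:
286 + o*(-220) = 286 - 456*(-220) = 286 + 100320 = 100606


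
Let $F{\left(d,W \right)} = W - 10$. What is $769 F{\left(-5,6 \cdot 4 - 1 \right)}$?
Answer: $9997$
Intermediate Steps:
$F{\left(d,W \right)} = -10 + W$
$769 F{\left(-5,6 \cdot 4 - 1 \right)} = 769 \left(-10 + \left(6 \cdot 4 - 1\right)\right) = 769 \left(-10 + \left(24 - 1\right)\right) = 769 \left(-10 + 23\right) = 769 \cdot 13 = 9997$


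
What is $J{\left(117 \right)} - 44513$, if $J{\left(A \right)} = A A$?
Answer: $-30824$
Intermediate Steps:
$J{\left(A \right)} = A^{2}$
$J{\left(117 \right)} - 44513 = 117^{2} - 44513 = 13689 - 44513 = -30824$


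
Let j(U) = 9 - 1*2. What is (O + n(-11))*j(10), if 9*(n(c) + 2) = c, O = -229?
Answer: -14630/9 ≈ -1625.6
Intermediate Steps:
n(c) = -2 + c/9
j(U) = 7 (j(U) = 9 - 2 = 7)
(O + n(-11))*j(10) = (-229 + (-2 + (⅑)*(-11)))*7 = (-229 + (-2 - 11/9))*7 = (-229 - 29/9)*7 = -2090/9*7 = -14630/9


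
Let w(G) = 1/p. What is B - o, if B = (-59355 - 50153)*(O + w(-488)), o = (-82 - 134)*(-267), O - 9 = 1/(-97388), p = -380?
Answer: -2412317709826/2312965 ≈ -1.0430e+6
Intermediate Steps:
O = 876491/97388 (O = 9 + 1/(-97388) = 9 - 1/97388 = 876491/97388 ≈ 9.0000)
w(G) = -1/380 (w(G) = 1/(-380) = -1/380)
o = 57672 (o = -216*(-267) = 57672)
B = -2278924392346/2312965 (B = (-59355 - 50153)*(876491/97388 - 1/380) = -109508*41621149/4625930 = -2278924392346/2312965 ≈ -9.8528e+5)
B - o = -2278924392346/2312965 - 1*57672 = -2278924392346/2312965 - 57672 = -2412317709826/2312965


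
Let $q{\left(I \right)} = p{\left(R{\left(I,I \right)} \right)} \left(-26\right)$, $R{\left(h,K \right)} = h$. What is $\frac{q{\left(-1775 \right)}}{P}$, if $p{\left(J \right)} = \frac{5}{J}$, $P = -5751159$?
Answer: $- \frac{26}{2041661445} \approx -1.2735 \cdot 10^{-8}$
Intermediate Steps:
$q{\left(I \right)} = - \frac{130}{I}$ ($q{\left(I \right)} = \frac{5}{I} \left(-26\right) = - \frac{130}{I}$)
$\frac{q{\left(-1775 \right)}}{P} = \frac{\left(-130\right) \frac{1}{-1775}}{-5751159} = \left(-130\right) \left(- \frac{1}{1775}\right) \left(- \frac{1}{5751159}\right) = \frac{26}{355} \left(- \frac{1}{5751159}\right) = - \frac{26}{2041661445}$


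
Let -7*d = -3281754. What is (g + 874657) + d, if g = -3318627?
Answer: -1975148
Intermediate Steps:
d = 468822 (d = -⅐*(-3281754) = 468822)
(g + 874657) + d = (-3318627 + 874657) + 468822 = -2443970 + 468822 = -1975148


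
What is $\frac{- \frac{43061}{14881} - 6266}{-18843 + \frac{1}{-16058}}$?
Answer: $\frac{1498009181606}{4502706298495} \approx 0.33269$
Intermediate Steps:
$\frac{- \frac{43061}{14881} - 6266}{-18843 + \frac{1}{-16058}} = \frac{\left(-43061\right) \frac{1}{14881} - 6266}{-18843 - \frac{1}{16058}} = \frac{- \frac{43061}{14881} - 6266}{- \frac{302580895}{16058}} = \left(- \frac{93287407}{14881}\right) \left(- \frac{16058}{302580895}\right) = \frac{1498009181606}{4502706298495}$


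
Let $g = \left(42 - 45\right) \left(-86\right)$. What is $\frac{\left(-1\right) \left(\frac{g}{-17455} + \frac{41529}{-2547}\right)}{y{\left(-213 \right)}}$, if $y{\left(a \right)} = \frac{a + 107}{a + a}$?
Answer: $\frac{17171251097}{261807545} \approx 65.587$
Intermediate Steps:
$g = 258$ ($g = \left(-3\right) \left(-86\right) = 258$)
$y{\left(a \right)} = \frac{107 + a}{2 a}$
$\frac{\left(-1\right) \left(\frac{g}{-17455} + \frac{41529}{-2547}\right)}{y{\left(-213 \right)}} = \frac{\left(-1\right) \left(\frac{258}{-17455} + \frac{41529}{-2547}\right)}{\frac{1}{2} \frac{1}{-213} \left(107 - 213\right)} = \frac{\left(-1\right) \left(258 \left(- \frac{1}{17455}\right) + 41529 \left(- \frac{1}{2547}\right)\right)}{\frac{1}{2} \left(- \frac{1}{213}\right) \left(-106\right)} = \frac{\left(-1\right) \left(- \frac{258}{17455} - \frac{13843}{849}\right)}{\frac{53}{213}} = \left(-1\right) \left(- \frac{241848607}{14819295}\right) \frac{213}{53} = \frac{241848607}{14819295} \cdot \frac{213}{53} = \frac{17171251097}{261807545}$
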